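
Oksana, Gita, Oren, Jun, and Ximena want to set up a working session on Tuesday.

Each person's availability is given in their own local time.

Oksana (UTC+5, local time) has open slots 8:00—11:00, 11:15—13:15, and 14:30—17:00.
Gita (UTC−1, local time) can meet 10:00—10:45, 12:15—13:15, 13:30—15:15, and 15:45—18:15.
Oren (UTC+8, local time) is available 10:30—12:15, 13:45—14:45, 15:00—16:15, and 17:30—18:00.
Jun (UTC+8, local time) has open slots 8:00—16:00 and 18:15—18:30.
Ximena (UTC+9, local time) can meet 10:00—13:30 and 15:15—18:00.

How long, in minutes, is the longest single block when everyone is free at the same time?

Oksana → UTC: 03:00–06:00, 06:15–08:15, 09:30–12:00.
Gita → UTC: 11:00–11:45, 13:15–14:15, 14:30–16:15, 16:45–19:15.
Oren → UTC: 02:30–04:15, 05:45–06:45, 07:00–08:15, 09:30–10:00.
Jun → UTC: 00:00–08:00, 10:15–10:30.
Ximena → UTC: 01:00–04:30, 06:15–09:00.
Oksana ∩ Gita: 11:00–11:45.
Oksana ∩ Gita ∩ Oren: (none).
Oksana ∩ Gita ∩ Oren ∩ Jun: (none).
Oksana ∩ Gita ∩ Oren ∩ Jun ∩ Ximena: (none).
No common window.

0 minutes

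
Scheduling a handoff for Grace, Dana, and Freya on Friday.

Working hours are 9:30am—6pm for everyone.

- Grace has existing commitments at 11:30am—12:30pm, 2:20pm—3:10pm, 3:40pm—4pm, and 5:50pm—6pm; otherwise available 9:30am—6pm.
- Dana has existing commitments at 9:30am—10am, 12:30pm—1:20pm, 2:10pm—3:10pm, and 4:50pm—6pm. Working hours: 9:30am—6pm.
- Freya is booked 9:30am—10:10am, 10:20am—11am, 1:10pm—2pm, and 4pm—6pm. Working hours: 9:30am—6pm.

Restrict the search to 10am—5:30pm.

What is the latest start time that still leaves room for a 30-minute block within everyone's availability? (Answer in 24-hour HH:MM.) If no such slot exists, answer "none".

15:10

Grace free within 09:30–18:00: 09:30–11:30, 12:30–14:20, 15:10–15:40, 16:00–17:50.
Dana free within 09:30–18:00: 10:00–12:30, 13:20–14:10, 15:10–16:50.
Freya free within 09:30–18:00: 10:10–10:20, 11:00–13:10, 14:00–16:00.
Grace ∩ Dana: 10:00–11:30, 13:20–14:10, 15:10–15:40, 16:00–16:50.
Grace ∩ Dana ∩ Freya: 10:10–10:20, 11:00–11:30, 14:00–14:10, 15:10–15:40.
Restricted to 10:00–17:30: 10:10–10:20, 11:00–11:30, 14:00–14:10, 15:10–15:40.
Windows ≥ 30 min: 11:00–11:30, 15:10–15:40.
Latest start in the last window 15:10–15:40 is 15:40 − 30 min = 15:10.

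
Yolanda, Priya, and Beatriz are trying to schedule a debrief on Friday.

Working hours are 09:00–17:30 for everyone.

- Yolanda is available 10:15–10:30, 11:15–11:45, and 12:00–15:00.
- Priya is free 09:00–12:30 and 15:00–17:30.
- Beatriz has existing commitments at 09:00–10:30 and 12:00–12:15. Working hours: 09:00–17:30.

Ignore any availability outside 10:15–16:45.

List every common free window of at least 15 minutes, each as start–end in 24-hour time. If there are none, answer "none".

11:15–11:45, 12:15–12:30

Beatriz free within 09:00–17:30: 10:30–12:00, 12:15–17:30.
Yolanda ∩ Priya: 10:15–10:30, 11:15–11:45, 12:00–12:30.
Yolanda ∩ Priya ∩ Beatriz: 11:15–11:45, 12:15–12:30.
Restricted to 10:15–16:45: 11:15–11:45, 12:15–12:30.
Windows ≥ 15 min: 11:15–11:45, 12:15–12:30.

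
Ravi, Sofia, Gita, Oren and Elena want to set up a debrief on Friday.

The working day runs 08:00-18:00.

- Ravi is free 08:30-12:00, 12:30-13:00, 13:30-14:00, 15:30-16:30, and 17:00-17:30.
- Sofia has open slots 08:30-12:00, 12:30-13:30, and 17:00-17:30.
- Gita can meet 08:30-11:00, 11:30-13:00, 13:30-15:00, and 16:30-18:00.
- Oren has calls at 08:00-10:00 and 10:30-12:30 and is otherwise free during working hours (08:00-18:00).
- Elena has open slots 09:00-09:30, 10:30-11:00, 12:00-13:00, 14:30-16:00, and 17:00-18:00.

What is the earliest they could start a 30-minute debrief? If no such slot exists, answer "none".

Oren free within 08:00–18:00: 10:00–10:30, 12:30–18:00.
Ravi ∩ Sofia: 08:30–12:00, 12:30–13:00, 17:00–17:30.
Ravi ∩ Sofia ∩ Gita: 08:30–11:00, 11:30–12:00, 12:30–13:00, 17:00–17:30.
Ravi ∩ Sofia ∩ Gita ∩ Oren: 10:00–10:30, 12:30–13:00, 17:00–17:30.
Ravi ∩ Sofia ∩ Gita ∩ Oren ∩ Elena: 12:30–13:00, 17:00–17:30.
Windows ≥ 30 min: 12:30–13:00, 17:00–17:30.
Earliest such window starts at 12:30.

12:30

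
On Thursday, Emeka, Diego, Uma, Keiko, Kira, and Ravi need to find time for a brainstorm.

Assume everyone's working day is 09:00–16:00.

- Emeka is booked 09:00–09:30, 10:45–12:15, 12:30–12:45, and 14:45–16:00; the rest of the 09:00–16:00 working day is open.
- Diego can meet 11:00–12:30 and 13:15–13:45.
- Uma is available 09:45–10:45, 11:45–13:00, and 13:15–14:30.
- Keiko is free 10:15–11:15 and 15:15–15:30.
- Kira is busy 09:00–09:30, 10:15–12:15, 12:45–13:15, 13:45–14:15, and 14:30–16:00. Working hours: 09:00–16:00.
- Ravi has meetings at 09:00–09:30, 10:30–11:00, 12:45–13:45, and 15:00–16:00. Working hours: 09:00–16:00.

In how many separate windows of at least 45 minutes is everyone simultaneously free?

0

Emeka free within 09:00–16:00: 09:30–10:45, 12:15–12:30, 12:45–14:45.
Kira free within 09:00–16:00: 09:30–10:15, 12:15–12:45, 13:15–13:45, 14:15–14:30.
Ravi free within 09:00–16:00: 09:30–10:30, 11:00–12:45, 13:45–15:00.
Emeka ∩ Diego: 12:15–12:30, 13:15–13:45.
Emeka ∩ Diego ∩ Uma: 12:15–12:30, 13:15–13:45.
Emeka ∩ Diego ∩ Uma ∩ Keiko: (none).
Emeka ∩ Diego ∩ Uma ∩ Keiko ∩ Kira: (none).
Emeka ∩ Diego ∩ Uma ∩ Keiko ∩ Kira ∩ Ravi: (none).
Windows ≥ 45 min: (none).
That's 0 windows.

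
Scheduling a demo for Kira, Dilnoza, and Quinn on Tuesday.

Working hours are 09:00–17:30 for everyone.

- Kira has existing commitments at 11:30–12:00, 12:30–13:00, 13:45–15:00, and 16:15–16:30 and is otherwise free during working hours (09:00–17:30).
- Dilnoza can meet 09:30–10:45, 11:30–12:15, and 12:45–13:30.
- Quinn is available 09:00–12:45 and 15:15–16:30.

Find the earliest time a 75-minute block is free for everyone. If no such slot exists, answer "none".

09:30

Kira free within 09:00–17:30: 09:00–11:30, 12:00–12:30, 13:00–13:45, 15:00–16:15, 16:30–17:30.
Kira ∩ Dilnoza: 09:30–10:45, 12:00–12:15, 13:00–13:30.
Kira ∩ Dilnoza ∩ Quinn: 09:30–10:45, 12:00–12:15.
Windows ≥ 75 min: 09:30–10:45.
Earliest such window starts at 09:30.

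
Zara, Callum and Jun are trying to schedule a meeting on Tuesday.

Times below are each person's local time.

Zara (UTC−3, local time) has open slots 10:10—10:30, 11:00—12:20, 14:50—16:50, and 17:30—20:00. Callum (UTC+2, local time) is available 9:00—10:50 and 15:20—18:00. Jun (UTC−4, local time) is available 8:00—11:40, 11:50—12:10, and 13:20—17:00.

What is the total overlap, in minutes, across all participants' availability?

90 minutes

Zara → UTC: 13:10–13:30, 14:00–15:20, 17:50–19:50, 20:30–23:00.
Callum → UTC: 07:00–08:50, 13:20–16:00.
Jun → UTC: 12:00–15:40, 15:50–16:10, 17:20–21:00.
Zara ∩ Callum: 13:20–13:30, 14:00–15:20.
Zara ∩ Callum ∩ Jun: 13:20–13:30, 14:00–15:20.
Total common minutes: 10 + 80 = 90.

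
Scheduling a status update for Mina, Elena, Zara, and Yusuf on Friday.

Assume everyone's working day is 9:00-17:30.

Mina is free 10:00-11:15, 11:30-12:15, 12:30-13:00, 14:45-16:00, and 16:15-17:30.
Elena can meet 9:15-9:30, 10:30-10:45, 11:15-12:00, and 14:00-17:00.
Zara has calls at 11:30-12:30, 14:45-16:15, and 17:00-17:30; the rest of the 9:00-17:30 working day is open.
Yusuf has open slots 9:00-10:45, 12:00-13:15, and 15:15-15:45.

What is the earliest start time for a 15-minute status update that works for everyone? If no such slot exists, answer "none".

10:30

Zara free within 09:00–17:30: 09:00–11:30, 12:30–14:45, 16:15–17:00.
Mina ∩ Elena: 10:30–10:45, 11:30–12:00, 14:45–16:00, 16:15–17:00.
Mina ∩ Elena ∩ Zara: 10:30–10:45, 16:15–17:00.
Mina ∩ Elena ∩ Zara ∩ Yusuf: 10:30–10:45.
Windows ≥ 15 min: 10:30–10:45.
Earliest such window starts at 10:30.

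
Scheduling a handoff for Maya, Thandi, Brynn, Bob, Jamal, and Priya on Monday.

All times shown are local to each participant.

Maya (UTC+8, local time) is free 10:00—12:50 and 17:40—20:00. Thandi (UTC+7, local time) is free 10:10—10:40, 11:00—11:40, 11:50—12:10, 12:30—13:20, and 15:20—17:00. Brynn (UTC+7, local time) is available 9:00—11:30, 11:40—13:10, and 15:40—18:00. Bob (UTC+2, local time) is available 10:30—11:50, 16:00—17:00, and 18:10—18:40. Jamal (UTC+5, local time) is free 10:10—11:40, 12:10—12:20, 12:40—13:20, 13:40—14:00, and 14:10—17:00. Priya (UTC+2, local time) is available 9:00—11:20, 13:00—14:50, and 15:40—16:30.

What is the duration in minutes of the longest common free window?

0 minutes

Maya → UTC: 02:00–04:50, 09:40–12:00.
Thandi → UTC: 03:10–03:40, 04:00–04:40, 04:50–05:10, 05:30–06:20, 08:20–10:00.
Brynn → UTC: 02:00–04:30, 04:40–06:10, 08:40–11:00.
Bob → UTC: 08:30–09:50, 14:00–15:00, 16:10–16:40.
Jamal → UTC: 05:10–06:40, 07:10–07:20, 07:40–08:20, 08:40–09:00, 09:10–12:00.
Priya → UTC: 07:00–09:20, 11:00–12:50, 13:40–14:30.
Maya ∩ Thandi: 03:10–03:40, 04:00–04:40, 09:40–10:00.
Maya ∩ Thandi ∩ Brynn: 03:10–03:40, 04:00–04:30, 09:40–10:00.
Maya ∩ Thandi ∩ Brynn ∩ Bob: 09:40–09:50.
Maya ∩ Thandi ∩ Brynn ∩ Bob ∩ Jamal: 09:40–09:50.
Maya ∩ Thandi ∩ Brynn ∩ Bob ∩ Jamal ∩ Priya: (none).
No common window.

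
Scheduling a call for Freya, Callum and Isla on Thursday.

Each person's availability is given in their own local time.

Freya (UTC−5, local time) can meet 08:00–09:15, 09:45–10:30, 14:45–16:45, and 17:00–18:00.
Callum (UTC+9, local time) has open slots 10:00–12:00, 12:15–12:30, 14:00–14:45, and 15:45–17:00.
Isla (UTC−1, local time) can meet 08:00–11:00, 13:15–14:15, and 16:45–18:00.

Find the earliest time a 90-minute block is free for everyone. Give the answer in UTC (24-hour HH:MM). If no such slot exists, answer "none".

Freya → UTC: 13:00–14:15, 14:45–15:30, 19:45–21:45, 22:00–23:00.
Callum → UTC: 01:00–03:00, 03:15–03:30, 05:00–05:45, 06:45–08:00.
Isla → UTC: 09:00–12:00, 14:15–15:15, 17:45–19:00.
Freya ∩ Callum: (none).
Freya ∩ Callum ∩ Isla: (none).
Windows ≥ 90 min: (none).

none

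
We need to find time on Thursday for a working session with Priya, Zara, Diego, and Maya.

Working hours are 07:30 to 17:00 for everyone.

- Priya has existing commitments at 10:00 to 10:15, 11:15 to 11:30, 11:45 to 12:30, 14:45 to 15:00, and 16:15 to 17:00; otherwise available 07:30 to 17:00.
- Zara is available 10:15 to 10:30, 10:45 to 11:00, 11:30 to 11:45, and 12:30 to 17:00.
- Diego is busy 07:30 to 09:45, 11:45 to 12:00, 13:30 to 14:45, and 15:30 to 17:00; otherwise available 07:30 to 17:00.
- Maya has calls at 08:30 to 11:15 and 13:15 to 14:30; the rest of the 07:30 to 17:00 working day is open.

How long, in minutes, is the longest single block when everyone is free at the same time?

45 minutes

Priya free within 07:30–17:00: 07:30–10:00, 10:15–11:15, 11:30–11:45, 12:30–14:45, 15:00–16:15.
Diego free within 07:30–17:00: 09:45–11:45, 12:00–13:30, 14:45–15:30.
Maya free within 07:30–17:00: 07:30–08:30, 11:15–13:15, 14:30–17:00.
Priya ∩ Zara: 10:15–10:30, 10:45–11:00, 11:30–11:45, 12:30–14:45, 15:00–16:15.
Priya ∩ Zara ∩ Diego: 10:15–10:30, 10:45–11:00, 11:30–11:45, 12:30–13:30, 15:00–15:30.
Priya ∩ Zara ∩ Diego ∩ Maya: 11:30–11:45, 12:30–13:15, 15:00–15:30.
Common window lengths: 15, 45, 30 min; longest is 45.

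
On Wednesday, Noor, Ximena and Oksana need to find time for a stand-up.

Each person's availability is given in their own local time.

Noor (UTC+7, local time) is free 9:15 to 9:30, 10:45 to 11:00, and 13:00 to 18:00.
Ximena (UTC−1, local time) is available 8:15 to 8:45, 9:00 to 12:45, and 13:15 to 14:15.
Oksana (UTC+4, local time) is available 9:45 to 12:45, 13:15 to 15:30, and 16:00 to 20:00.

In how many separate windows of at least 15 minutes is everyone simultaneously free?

2

Noor → UTC: 02:15–02:30, 03:45–04:00, 06:00–11:00.
Ximena → UTC: 09:15–09:45, 10:00–13:45, 14:15–15:15.
Oksana → UTC: 05:45–08:45, 09:15–11:30, 12:00–16:00.
Noor ∩ Ximena: 09:15–09:45, 10:00–11:00.
Noor ∩ Ximena ∩ Oksana: 09:15–09:45, 10:00–11:00.
Windows ≥ 15 min: 09:15–09:45, 10:00–11:00.
That's 2 windows.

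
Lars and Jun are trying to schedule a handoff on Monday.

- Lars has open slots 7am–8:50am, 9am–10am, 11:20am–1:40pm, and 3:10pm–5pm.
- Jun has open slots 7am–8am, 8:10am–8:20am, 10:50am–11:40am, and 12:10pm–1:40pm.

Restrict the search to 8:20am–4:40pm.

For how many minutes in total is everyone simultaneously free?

Lars ∩ Jun: 07:00–08:00, 08:10–08:20, 11:20–11:40, 12:10–13:40.
Restricted to 08:20–16:40: 11:20–11:40, 12:10–13:40.
Total common minutes: 20 + 90 = 110.

110 minutes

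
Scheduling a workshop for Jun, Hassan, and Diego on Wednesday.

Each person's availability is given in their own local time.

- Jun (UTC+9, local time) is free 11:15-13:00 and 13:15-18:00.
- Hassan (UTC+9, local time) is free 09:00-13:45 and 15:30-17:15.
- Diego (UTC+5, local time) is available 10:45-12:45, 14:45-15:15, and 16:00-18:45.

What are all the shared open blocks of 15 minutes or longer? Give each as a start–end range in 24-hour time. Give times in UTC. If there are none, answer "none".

06:30–07:45

Jun → UTC: 02:15–04:00, 04:15–09:00.
Hassan → UTC: 00:00–04:45, 06:30–08:15.
Diego → UTC: 05:45–07:45, 09:45–10:15, 11:00–13:45.
Jun ∩ Hassan: 02:15–04:00, 04:15–04:45, 06:30–08:15.
Jun ∩ Hassan ∩ Diego: 06:30–07:45.
Windows ≥ 15 min: 06:30–07:45.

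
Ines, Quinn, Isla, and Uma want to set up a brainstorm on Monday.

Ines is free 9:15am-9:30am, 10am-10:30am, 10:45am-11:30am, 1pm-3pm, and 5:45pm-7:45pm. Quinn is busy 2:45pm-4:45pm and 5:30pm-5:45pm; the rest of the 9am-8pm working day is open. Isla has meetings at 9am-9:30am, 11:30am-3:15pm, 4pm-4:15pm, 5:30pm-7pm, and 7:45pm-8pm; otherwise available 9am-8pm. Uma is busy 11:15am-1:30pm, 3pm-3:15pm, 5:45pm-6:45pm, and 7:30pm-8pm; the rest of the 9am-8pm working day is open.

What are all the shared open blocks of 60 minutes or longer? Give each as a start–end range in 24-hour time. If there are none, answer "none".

none

Quinn free within 09:00–20:00: 09:00–14:45, 16:45–17:30, 17:45–20:00.
Isla free within 09:00–20:00: 09:30–11:30, 15:15–16:00, 16:15–17:30, 19:00–19:45.
Uma free within 09:00–20:00: 09:00–11:15, 13:30–15:00, 15:15–17:45, 18:45–19:30.
Ines ∩ Quinn: 09:15–09:30, 10:00–10:30, 10:45–11:30, 13:00–14:45, 17:45–19:45.
Ines ∩ Quinn ∩ Isla: 10:00–10:30, 10:45–11:30, 19:00–19:45.
Ines ∩ Quinn ∩ Isla ∩ Uma: 10:00–10:30, 10:45–11:15, 19:00–19:30.
Windows ≥ 60 min: (none).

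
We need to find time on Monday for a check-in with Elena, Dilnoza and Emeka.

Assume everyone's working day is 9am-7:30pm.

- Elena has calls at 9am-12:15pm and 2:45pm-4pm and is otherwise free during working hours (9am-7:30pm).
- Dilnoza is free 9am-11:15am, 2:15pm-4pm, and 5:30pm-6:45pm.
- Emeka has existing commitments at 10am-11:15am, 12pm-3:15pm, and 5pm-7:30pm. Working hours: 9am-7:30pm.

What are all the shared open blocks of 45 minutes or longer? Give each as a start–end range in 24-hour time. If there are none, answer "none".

Elena free within 09:00–19:30: 12:15–14:45, 16:00–19:30.
Emeka free within 09:00–19:30: 09:00–10:00, 11:15–12:00, 15:15–17:00.
Elena ∩ Dilnoza: 14:15–14:45, 17:30–18:45.
Elena ∩ Dilnoza ∩ Emeka: (none).
Windows ≥ 45 min: (none).

none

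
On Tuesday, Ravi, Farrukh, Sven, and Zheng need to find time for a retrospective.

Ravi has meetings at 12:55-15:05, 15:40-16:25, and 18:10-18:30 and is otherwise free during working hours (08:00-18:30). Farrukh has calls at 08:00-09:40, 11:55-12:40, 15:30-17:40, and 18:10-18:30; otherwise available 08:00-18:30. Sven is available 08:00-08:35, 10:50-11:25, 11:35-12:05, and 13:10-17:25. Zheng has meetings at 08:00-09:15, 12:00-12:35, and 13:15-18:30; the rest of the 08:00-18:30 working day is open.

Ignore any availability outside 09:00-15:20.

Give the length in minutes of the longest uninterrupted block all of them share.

Ravi free within 08:00–18:30: 08:00–12:55, 15:05–15:40, 16:25–18:10.
Farrukh free within 08:00–18:30: 09:40–11:55, 12:40–15:30, 17:40–18:10.
Zheng free within 08:00–18:30: 09:15–12:00, 12:35–13:15.
Ravi ∩ Farrukh: 09:40–11:55, 12:40–12:55, 15:05–15:30, 17:40–18:10.
Ravi ∩ Farrukh ∩ Sven: 10:50–11:25, 11:35–11:55, 15:05–15:30.
Ravi ∩ Farrukh ∩ Sven ∩ Zheng: 10:50–11:25, 11:35–11:55.
Restricted to 09:00–15:20: 10:50–11:25, 11:35–11:55.
Common window lengths: 35, 20 min; longest is 35.

35 minutes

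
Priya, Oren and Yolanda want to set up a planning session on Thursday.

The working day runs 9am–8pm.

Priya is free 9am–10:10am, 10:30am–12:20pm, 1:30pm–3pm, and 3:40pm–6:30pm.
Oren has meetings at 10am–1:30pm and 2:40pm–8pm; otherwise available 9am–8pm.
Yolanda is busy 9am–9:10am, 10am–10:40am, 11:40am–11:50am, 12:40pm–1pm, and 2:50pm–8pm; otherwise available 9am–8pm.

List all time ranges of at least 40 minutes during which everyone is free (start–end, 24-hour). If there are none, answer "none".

09:10–10:00, 13:30–14:40

Oren free within 09:00–20:00: 09:00–10:00, 13:30–14:40.
Yolanda free within 09:00–20:00: 09:10–10:00, 10:40–11:40, 11:50–12:40, 13:00–14:50.
Priya ∩ Oren: 09:00–10:00, 13:30–14:40.
Priya ∩ Oren ∩ Yolanda: 09:10–10:00, 13:30–14:40.
Windows ≥ 40 min: 09:10–10:00, 13:30–14:40.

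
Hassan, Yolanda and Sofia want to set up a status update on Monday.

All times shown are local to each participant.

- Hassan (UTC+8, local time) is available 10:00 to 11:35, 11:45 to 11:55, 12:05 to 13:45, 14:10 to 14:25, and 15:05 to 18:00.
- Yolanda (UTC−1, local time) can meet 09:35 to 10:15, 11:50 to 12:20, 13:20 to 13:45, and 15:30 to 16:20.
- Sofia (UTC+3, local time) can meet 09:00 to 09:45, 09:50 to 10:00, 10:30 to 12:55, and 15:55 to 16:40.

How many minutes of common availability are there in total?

0 minutes

Hassan → UTC: 02:00–03:35, 03:45–03:55, 04:05–05:45, 06:10–06:25, 07:05–10:00.
Yolanda → UTC: 10:35–11:15, 12:50–13:20, 14:20–14:45, 16:30–17:20.
Sofia → UTC: 06:00–06:45, 06:50–07:00, 07:30–09:55, 12:55–13:40.
Hassan ∩ Yolanda: (none).
Hassan ∩ Yolanda ∩ Sofia: (none).
Total common minutes: 0.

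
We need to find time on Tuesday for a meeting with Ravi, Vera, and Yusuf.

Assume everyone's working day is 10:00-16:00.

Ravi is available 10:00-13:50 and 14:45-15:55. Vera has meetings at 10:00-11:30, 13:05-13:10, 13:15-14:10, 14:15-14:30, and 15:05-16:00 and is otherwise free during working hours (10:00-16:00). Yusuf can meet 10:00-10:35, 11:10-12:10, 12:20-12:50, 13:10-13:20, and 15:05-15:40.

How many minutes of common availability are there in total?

75 minutes

Vera free within 10:00–16:00: 11:30–13:05, 13:10–13:15, 14:10–14:15, 14:30–15:05.
Ravi ∩ Vera: 11:30–13:05, 13:10–13:15, 14:45–15:05.
Ravi ∩ Vera ∩ Yusuf: 11:30–12:10, 12:20–12:50, 13:10–13:15.
Total common minutes: 40 + 30 + 5 = 75.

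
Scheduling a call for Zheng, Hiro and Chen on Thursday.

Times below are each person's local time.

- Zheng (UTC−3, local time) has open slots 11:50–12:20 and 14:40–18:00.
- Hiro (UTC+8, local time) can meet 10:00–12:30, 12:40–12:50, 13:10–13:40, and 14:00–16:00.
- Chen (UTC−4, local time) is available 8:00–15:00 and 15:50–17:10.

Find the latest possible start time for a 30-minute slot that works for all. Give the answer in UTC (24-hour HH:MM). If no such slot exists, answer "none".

Zheng → UTC: 14:50–15:20, 17:40–21:00.
Hiro → UTC: 02:00–04:30, 04:40–04:50, 05:10–05:40, 06:00–08:00.
Chen → UTC: 12:00–19:00, 19:50–21:10.
Zheng ∩ Hiro: (none).
Zheng ∩ Hiro ∩ Chen: (none).
Windows ≥ 30 min: (none).

none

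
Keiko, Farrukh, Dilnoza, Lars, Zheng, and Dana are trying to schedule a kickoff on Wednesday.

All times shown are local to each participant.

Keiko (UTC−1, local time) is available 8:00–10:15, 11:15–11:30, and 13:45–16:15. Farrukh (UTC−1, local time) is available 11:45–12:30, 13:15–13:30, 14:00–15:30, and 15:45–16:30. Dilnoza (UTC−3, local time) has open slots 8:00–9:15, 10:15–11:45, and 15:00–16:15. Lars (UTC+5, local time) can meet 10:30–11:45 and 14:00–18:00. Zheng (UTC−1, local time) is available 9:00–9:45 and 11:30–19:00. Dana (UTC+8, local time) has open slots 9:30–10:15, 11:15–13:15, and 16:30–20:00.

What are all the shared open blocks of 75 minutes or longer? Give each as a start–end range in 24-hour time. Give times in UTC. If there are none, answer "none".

none

Keiko → UTC: 09:00–11:15, 12:15–12:30, 14:45–17:15.
Farrukh → UTC: 12:45–13:30, 14:15–14:30, 15:00–16:30, 16:45–17:30.
Dilnoza → UTC: 11:00–12:15, 13:15–14:45, 18:00–19:15.
Lars → UTC: 05:30–06:45, 09:00–13:00.
Zheng → UTC: 10:00–10:45, 12:30–20:00.
Dana → UTC: 01:30–02:15, 03:15–05:15, 08:30–12:00.
Keiko ∩ Farrukh: 15:00–16:30, 16:45–17:15.
Keiko ∩ Farrukh ∩ Dilnoza: (none).
Keiko ∩ Farrukh ∩ Dilnoza ∩ Lars: (none).
Keiko ∩ Farrukh ∩ Dilnoza ∩ Lars ∩ Zheng: (none).
Keiko ∩ Farrukh ∩ Dilnoza ∩ Lars ∩ Zheng ∩ Dana: (none).
Windows ≥ 75 min: (none).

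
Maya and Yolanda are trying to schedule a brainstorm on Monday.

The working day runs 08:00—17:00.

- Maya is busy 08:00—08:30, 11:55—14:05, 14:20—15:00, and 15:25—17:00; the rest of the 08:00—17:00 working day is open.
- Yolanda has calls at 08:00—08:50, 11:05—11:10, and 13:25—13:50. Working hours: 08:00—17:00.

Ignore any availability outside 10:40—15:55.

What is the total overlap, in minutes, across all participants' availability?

110 minutes

Maya free within 08:00–17:00: 08:30–11:55, 14:05–14:20, 15:00–15:25.
Yolanda free within 08:00–17:00: 08:50–11:05, 11:10–13:25, 13:50–17:00.
Maya ∩ Yolanda: 08:50–11:05, 11:10–11:55, 14:05–14:20, 15:00–15:25.
Restricted to 10:40–15:55: 10:40–11:05, 11:10–11:55, 14:05–14:20, 15:00–15:25.
Total common minutes: 25 + 45 + 15 + 25 = 110.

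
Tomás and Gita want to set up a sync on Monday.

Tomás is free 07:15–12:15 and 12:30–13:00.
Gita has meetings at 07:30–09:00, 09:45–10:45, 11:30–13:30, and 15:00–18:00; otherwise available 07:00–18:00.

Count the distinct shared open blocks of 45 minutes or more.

Gita free within 07:00–18:00: 07:00–07:30, 09:00–09:45, 10:45–11:30, 13:30–15:00.
Tomás ∩ Gita: 07:15–07:30, 09:00–09:45, 10:45–11:30.
Windows ≥ 45 min: 09:00–09:45, 10:45–11:30.
That's 2 windows.

2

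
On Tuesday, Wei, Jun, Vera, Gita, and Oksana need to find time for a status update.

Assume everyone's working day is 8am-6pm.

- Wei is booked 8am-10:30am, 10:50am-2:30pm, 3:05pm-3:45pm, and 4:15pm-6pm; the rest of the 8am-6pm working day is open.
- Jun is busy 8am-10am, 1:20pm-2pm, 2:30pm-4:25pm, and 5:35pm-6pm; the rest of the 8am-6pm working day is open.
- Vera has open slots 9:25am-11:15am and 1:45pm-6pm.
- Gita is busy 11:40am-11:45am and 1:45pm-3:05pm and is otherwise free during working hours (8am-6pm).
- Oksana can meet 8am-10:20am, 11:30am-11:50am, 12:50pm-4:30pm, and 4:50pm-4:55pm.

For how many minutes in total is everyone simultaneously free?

0 minutes

Wei free within 08:00–18:00: 10:30–10:50, 14:30–15:05, 15:45–16:15.
Jun free within 08:00–18:00: 10:00–13:20, 14:00–14:30, 16:25–17:35.
Gita free within 08:00–18:00: 08:00–11:40, 11:45–13:45, 15:05–18:00.
Wei ∩ Jun: 10:30–10:50.
Wei ∩ Jun ∩ Vera: 10:30–10:50.
Wei ∩ Jun ∩ Vera ∩ Gita: 10:30–10:50.
Wei ∩ Jun ∩ Vera ∩ Gita ∩ Oksana: (none).
Total common minutes: 0.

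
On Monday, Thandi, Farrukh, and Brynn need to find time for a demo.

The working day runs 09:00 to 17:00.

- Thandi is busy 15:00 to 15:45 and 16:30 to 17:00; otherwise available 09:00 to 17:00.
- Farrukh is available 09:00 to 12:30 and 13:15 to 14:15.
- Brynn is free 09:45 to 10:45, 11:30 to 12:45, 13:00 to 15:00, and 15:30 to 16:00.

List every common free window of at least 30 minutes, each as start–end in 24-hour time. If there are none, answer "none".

09:45–10:45, 11:30–12:30, 13:15–14:15

Thandi free within 09:00–17:00: 09:00–15:00, 15:45–16:30.
Thandi ∩ Farrukh: 09:00–12:30, 13:15–14:15.
Thandi ∩ Farrukh ∩ Brynn: 09:45–10:45, 11:30–12:30, 13:15–14:15.
Windows ≥ 30 min: 09:45–10:45, 11:30–12:30, 13:15–14:15.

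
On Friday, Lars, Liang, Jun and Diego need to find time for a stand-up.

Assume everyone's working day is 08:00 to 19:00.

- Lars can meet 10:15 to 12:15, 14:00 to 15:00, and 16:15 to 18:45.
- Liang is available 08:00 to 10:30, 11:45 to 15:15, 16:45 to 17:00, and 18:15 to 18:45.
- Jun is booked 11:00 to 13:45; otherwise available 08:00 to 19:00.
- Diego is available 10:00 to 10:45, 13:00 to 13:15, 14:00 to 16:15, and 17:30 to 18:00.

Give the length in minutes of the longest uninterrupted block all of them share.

60 minutes

Jun free within 08:00–19:00: 08:00–11:00, 13:45–19:00.
Lars ∩ Liang: 10:15–10:30, 11:45–12:15, 14:00–15:00, 16:45–17:00, 18:15–18:45.
Lars ∩ Liang ∩ Jun: 10:15–10:30, 14:00–15:00, 16:45–17:00, 18:15–18:45.
Lars ∩ Liang ∩ Jun ∩ Diego: 10:15–10:30, 14:00–15:00.
Common window lengths: 15, 60 min; longest is 60.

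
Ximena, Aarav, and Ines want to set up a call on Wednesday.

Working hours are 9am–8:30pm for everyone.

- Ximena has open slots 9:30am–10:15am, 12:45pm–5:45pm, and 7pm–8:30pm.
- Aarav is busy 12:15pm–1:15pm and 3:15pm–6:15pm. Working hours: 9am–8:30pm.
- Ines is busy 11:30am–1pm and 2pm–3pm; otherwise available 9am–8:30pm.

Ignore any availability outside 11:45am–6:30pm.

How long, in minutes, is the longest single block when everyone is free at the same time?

45 minutes

Aarav free within 09:00–20:30: 09:00–12:15, 13:15–15:15, 18:15–20:30.
Ines free within 09:00–20:30: 09:00–11:30, 13:00–14:00, 15:00–20:30.
Ximena ∩ Aarav: 09:30–10:15, 13:15–15:15, 19:00–20:30.
Ximena ∩ Aarav ∩ Ines: 09:30–10:15, 13:15–14:00, 15:00–15:15, 19:00–20:30.
Restricted to 11:45–18:30: 13:15–14:00, 15:00–15:15.
Common window lengths: 45, 15 min; longest is 45.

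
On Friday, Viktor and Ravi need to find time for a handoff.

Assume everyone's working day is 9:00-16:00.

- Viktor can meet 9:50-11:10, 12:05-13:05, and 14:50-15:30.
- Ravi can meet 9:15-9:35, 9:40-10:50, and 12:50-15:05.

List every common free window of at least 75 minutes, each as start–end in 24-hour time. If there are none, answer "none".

none

Viktor ∩ Ravi: 09:50–10:50, 12:50–13:05, 14:50–15:05.
Windows ≥ 75 min: (none).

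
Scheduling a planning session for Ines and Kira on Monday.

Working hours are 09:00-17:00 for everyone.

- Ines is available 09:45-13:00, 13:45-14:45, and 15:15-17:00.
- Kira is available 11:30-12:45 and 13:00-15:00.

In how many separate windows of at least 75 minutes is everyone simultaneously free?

1

Ines ∩ Kira: 11:30–12:45, 13:45–14:45.
Windows ≥ 75 min: 11:30–12:45.
That's 1 window.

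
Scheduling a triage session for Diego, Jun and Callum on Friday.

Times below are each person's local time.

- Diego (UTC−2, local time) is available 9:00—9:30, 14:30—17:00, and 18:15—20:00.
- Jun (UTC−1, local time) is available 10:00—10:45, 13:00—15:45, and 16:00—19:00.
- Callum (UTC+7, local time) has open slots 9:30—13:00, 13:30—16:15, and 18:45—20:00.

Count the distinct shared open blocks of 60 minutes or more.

Diego → UTC: 11:00–11:30, 16:30–19:00, 20:15–22:00.
Jun → UTC: 11:00–11:45, 14:00–16:45, 17:00–20:00.
Callum → UTC: 02:30–06:00, 06:30–09:15, 11:45–13:00.
Diego ∩ Jun: 11:00–11:30, 16:30–16:45, 17:00–19:00.
Diego ∩ Jun ∩ Callum: (none).
Windows ≥ 60 min: (none).
That's 0 windows.

0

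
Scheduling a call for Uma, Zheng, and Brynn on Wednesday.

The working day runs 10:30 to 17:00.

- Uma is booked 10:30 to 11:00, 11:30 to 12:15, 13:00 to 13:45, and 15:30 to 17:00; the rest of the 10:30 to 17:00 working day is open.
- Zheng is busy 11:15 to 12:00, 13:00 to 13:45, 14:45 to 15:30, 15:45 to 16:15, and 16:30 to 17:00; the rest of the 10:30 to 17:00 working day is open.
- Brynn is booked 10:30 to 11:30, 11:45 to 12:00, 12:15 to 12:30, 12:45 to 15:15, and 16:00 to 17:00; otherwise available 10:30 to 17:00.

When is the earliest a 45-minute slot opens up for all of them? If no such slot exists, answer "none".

none

Uma free within 10:30–17:00: 11:00–11:30, 12:15–13:00, 13:45–15:30.
Zheng free within 10:30–17:00: 10:30–11:15, 12:00–13:00, 13:45–14:45, 15:30–15:45, 16:15–16:30.
Brynn free within 10:30–17:00: 11:30–11:45, 12:00–12:15, 12:30–12:45, 15:15–16:00.
Uma ∩ Zheng: 11:00–11:15, 12:15–13:00, 13:45–14:45.
Uma ∩ Zheng ∩ Brynn: 12:30–12:45.
Windows ≥ 45 min: (none).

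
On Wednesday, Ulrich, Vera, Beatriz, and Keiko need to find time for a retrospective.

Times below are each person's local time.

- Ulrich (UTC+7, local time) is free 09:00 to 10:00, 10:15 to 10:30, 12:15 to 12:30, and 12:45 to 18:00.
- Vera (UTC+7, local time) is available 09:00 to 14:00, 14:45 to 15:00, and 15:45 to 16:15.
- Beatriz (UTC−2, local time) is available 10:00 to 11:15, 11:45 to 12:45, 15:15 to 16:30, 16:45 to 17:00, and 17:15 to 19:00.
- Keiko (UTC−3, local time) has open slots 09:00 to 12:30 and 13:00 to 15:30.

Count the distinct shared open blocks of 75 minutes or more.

0

Ulrich → UTC: 02:00–03:00, 03:15–03:30, 05:15–05:30, 05:45–11:00.
Vera → UTC: 02:00–07:00, 07:45–08:00, 08:45–09:15.
Beatriz → UTC: 12:00–13:15, 13:45–14:45, 17:15–18:30, 18:45–19:00, 19:15–21:00.
Keiko → UTC: 12:00–15:30, 16:00–18:30.
Ulrich ∩ Vera: 02:00–03:00, 03:15–03:30, 05:15–05:30, 05:45–07:00, 07:45–08:00, 08:45–09:15.
Ulrich ∩ Vera ∩ Beatriz: (none).
Ulrich ∩ Vera ∩ Beatriz ∩ Keiko: (none).
Windows ≥ 75 min: (none).
That's 0 windows.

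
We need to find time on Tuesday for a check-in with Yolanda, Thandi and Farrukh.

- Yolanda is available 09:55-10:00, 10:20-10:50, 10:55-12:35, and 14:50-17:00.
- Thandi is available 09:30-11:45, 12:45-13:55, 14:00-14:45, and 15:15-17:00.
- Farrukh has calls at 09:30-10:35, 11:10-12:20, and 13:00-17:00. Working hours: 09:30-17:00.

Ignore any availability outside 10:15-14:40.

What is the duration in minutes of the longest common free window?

15 minutes

Farrukh free within 09:30–17:00: 10:35–11:10, 12:20–13:00.
Yolanda ∩ Thandi: 09:55–10:00, 10:20–10:50, 10:55–11:45, 15:15–17:00.
Yolanda ∩ Thandi ∩ Farrukh: 10:35–10:50, 10:55–11:10.
Restricted to 10:15–14:40: 10:35–10:50, 10:55–11:10.
Common window lengths: 15, 15 min; longest is 15.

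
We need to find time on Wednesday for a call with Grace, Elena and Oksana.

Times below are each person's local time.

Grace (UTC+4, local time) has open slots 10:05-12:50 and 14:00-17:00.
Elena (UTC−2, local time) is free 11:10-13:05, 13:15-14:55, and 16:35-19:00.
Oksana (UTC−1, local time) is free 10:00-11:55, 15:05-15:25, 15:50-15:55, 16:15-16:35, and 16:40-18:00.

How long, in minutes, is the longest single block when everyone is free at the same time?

0 minutes

Grace → UTC: 06:05–08:50, 10:00–13:00.
Elena → UTC: 13:10–15:05, 15:15–16:55, 18:35–21:00.
Oksana → UTC: 11:00–12:55, 16:05–16:25, 16:50–16:55, 17:15–17:35, 17:40–19:00.
Grace ∩ Elena: (none).
Grace ∩ Elena ∩ Oksana: (none).
No common window.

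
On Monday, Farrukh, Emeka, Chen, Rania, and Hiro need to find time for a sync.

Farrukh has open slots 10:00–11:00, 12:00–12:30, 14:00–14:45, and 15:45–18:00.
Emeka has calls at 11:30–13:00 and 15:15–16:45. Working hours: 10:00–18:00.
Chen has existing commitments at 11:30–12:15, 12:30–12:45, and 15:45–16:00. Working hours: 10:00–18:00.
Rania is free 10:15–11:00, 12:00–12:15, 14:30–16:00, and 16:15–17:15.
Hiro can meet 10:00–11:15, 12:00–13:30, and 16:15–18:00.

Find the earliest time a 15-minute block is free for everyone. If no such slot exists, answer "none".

Emeka free within 10:00–18:00: 10:00–11:30, 13:00–15:15, 16:45–18:00.
Chen free within 10:00–18:00: 10:00–11:30, 12:15–12:30, 12:45–15:45, 16:00–18:00.
Farrukh ∩ Emeka: 10:00–11:00, 14:00–14:45, 16:45–18:00.
Farrukh ∩ Emeka ∩ Chen: 10:00–11:00, 14:00–14:45, 16:45–18:00.
Farrukh ∩ Emeka ∩ Chen ∩ Rania: 10:15–11:00, 14:30–14:45, 16:45–17:15.
Farrukh ∩ Emeka ∩ Chen ∩ Rania ∩ Hiro: 10:15–11:00, 16:45–17:15.
Windows ≥ 15 min: 10:15–11:00, 16:45–17:15.
Earliest such window starts at 10:15.

10:15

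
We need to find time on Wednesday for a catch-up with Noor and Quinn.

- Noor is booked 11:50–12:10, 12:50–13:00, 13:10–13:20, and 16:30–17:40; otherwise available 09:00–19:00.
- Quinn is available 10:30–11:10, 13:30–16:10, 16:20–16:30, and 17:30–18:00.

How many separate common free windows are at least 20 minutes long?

3

Noor free within 09:00–19:00: 09:00–11:50, 12:10–12:50, 13:00–13:10, 13:20–16:30, 17:40–19:00.
Noor ∩ Quinn: 10:30–11:10, 13:30–16:10, 16:20–16:30, 17:40–18:00.
Windows ≥ 20 min: 10:30–11:10, 13:30–16:10, 17:40–18:00.
That's 3 windows.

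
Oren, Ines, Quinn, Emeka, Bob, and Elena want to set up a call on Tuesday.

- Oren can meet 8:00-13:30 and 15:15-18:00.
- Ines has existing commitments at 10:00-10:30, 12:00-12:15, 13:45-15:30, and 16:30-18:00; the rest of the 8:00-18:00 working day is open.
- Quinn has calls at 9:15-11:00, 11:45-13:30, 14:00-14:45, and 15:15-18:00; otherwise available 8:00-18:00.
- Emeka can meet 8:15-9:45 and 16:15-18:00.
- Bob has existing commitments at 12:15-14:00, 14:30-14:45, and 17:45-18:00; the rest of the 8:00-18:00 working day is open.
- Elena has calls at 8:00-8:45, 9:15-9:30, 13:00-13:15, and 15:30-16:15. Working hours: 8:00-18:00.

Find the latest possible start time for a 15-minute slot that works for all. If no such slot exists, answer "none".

Ines free within 08:00–18:00: 08:00–10:00, 10:30–12:00, 12:15–13:45, 15:30–16:30.
Quinn free within 08:00–18:00: 08:00–09:15, 11:00–11:45, 13:30–14:00, 14:45–15:15.
Bob free within 08:00–18:00: 08:00–12:15, 14:00–14:30, 14:45–17:45.
Elena free within 08:00–18:00: 08:45–09:15, 09:30–13:00, 13:15–15:30, 16:15–18:00.
Oren ∩ Ines: 08:00–10:00, 10:30–12:00, 12:15–13:30, 15:30–16:30.
Oren ∩ Ines ∩ Quinn: 08:00–09:15, 11:00–11:45.
Oren ∩ Ines ∩ Quinn ∩ Emeka: 08:15–09:15.
Oren ∩ Ines ∩ Quinn ∩ Emeka ∩ Bob: 08:15–09:15.
Oren ∩ Ines ∩ Quinn ∩ Emeka ∩ Bob ∩ Elena: 08:45–09:15.
Windows ≥ 15 min: 08:45–09:15.
Latest start in the last window 08:45–09:15 is 09:15 − 15 min = 09:00.

09:00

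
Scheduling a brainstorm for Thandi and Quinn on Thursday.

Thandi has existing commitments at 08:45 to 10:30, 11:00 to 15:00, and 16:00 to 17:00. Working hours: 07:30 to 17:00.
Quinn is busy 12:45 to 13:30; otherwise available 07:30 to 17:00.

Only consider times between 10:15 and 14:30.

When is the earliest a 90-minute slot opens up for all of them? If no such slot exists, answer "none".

none

Thandi free within 07:30–17:00: 07:30–08:45, 10:30–11:00, 15:00–16:00.
Quinn free within 07:30–17:00: 07:30–12:45, 13:30–17:00.
Thandi ∩ Quinn: 07:30–08:45, 10:30–11:00, 15:00–16:00.
Restricted to 10:15–14:30: 10:30–11:00.
Windows ≥ 90 min: (none).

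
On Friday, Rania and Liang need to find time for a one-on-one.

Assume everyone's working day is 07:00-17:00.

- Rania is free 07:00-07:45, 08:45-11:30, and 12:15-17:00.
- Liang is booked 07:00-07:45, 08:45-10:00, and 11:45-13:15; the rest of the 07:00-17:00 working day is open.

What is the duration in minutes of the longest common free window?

Liang free within 07:00–17:00: 07:45–08:45, 10:00–11:45, 13:15–17:00.
Rania ∩ Liang: 10:00–11:30, 13:15–17:00.
Common window lengths: 90, 225 min; longest is 225.

225 minutes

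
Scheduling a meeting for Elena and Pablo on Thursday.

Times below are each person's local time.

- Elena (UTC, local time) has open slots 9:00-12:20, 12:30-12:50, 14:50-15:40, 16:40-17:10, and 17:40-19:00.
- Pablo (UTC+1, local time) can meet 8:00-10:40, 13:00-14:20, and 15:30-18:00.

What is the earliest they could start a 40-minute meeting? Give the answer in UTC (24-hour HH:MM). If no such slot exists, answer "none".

Elena → UTC: 09:00–12:20, 12:30–12:50, 14:50–15:40, 16:40–17:10, 17:40–19:00.
Pablo → UTC: 07:00–09:40, 12:00–13:20, 14:30–17:00.
Elena ∩ Pablo: 09:00–09:40, 12:00–12:20, 12:30–12:50, 14:50–15:40, 16:40–17:00.
Windows ≥ 40 min: 09:00–09:40, 14:50–15:40.
Earliest such window starts at 09:00.

09:00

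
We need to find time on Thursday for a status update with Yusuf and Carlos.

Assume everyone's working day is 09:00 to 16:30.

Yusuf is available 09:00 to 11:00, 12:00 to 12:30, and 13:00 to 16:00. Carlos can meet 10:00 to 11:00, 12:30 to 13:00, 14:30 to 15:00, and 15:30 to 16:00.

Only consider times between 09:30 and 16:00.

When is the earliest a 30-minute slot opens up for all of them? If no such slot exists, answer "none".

10:00

Yusuf ∩ Carlos: 10:00–11:00, 14:30–15:00, 15:30–16:00.
Restricted to 09:30–16:00: 10:00–11:00, 14:30–15:00, 15:30–16:00.
Windows ≥ 30 min: 10:00–11:00, 14:30–15:00, 15:30–16:00.
Earliest such window starts at 10:00.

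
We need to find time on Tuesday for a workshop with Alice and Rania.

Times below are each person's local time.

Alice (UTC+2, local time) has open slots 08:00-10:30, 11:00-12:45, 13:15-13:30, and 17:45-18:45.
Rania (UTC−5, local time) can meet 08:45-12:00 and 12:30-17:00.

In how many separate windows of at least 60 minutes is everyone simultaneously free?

1

Alice → UTC: 06:00–08:30, 09:00–10:45, 11:15–11:30, 15:45–16:45.
Rania → UTC: 13:45–17:00, 17:30–22:00.
Alice ∩ Rania: 15:45–16:45.
Windows ≥ 60 min: 15:45–16:45.
That's 1 window.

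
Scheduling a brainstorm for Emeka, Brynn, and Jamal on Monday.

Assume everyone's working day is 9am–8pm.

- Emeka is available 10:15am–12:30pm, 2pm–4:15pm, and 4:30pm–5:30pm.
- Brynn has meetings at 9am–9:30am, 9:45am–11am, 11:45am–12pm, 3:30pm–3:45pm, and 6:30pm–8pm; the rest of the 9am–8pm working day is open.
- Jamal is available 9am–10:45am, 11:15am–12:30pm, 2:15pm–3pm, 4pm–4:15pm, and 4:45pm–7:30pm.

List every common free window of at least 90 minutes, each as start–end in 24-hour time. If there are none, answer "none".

none

Brynn free within 09:00–20:00: 09:30–09:45, 11:00–11:45, 12:00–15:30, 15:45–18:30.
Emeka ∩ Brynn: 11:00–11:45, 12:00–12:30, 14:00–15:30, 15:45–16:15, 16:30–17:30.
Emeka ∩ Brynn ∩ Jamal: 11:15–11:45, 12:00–12:30, 14:15–15:00, 16:00–16:15, 16:45–17:30.
Windows ≥ 90 min: (none).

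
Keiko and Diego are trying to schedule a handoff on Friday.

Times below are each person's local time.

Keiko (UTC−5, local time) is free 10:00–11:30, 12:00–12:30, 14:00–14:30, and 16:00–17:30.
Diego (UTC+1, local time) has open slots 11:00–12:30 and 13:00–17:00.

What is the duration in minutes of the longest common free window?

Keiko → UTC: 15:00–16:30, 17:00–17:30, 19:00–19:30, 21:00–22:30.
Diego → UTC: 10:00–11:30, 12:00–16:00.
Keiko ∩ Diego: 15:00–16:00.
Single common window of 60 minutes.

60 minutes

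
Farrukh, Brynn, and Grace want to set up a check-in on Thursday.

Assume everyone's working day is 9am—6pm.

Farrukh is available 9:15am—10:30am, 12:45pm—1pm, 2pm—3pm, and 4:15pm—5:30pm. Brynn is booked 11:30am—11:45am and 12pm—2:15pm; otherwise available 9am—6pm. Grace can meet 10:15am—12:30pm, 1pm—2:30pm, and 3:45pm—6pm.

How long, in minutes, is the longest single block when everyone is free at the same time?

Brynn free within 09:00–18:00: 09:00–11:30, 11:45–12:00, 14:15–18:00.
Farrukh ∩ Brynn: 09:15–10:30, 14:15–15:00, 16:15–17:30.
Farrukh ∩ Brynn ∩ Grace: 10:15–10:30, 14:15–14:30, 16:15–17:30.
Common window lengths: 15, 15, 75 min; longest is 75.

75 minutes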